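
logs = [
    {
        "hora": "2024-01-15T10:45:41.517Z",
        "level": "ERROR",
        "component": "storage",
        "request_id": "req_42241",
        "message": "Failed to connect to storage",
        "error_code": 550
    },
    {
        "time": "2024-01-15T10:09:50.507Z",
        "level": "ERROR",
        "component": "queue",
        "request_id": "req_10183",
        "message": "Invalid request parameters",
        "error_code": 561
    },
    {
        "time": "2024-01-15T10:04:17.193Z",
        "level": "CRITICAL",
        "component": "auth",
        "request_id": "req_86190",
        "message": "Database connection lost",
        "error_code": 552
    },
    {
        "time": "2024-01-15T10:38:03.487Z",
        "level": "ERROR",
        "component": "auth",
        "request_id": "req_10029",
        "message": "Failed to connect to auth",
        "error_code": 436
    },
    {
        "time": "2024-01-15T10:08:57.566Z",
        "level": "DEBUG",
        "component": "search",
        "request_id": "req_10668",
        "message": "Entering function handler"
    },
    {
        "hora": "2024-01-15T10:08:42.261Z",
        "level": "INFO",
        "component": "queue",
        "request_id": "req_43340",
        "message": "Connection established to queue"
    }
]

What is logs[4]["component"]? "search"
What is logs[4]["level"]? "DEBUG"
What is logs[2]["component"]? "auth"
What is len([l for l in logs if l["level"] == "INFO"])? 1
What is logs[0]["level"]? "ERROR"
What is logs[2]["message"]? "Database connection lost"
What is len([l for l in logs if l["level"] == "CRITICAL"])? 1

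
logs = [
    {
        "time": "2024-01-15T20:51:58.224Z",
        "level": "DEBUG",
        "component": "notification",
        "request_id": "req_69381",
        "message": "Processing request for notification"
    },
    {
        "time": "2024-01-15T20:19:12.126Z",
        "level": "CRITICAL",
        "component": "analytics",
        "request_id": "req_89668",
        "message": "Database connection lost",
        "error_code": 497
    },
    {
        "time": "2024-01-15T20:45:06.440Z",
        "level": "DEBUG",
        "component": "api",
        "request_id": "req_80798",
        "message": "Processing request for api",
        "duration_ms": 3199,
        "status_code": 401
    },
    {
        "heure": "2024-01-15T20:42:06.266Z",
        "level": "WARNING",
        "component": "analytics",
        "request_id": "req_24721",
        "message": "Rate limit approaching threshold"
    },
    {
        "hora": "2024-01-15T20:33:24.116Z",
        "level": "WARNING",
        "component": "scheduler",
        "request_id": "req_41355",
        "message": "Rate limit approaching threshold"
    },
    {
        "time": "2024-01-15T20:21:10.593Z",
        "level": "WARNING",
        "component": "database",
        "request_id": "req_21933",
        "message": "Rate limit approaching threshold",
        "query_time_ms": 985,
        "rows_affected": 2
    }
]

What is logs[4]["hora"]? "2024-01-15T20:33:24.116Z"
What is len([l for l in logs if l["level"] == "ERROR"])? 0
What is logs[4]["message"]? "Rate limit approaching threshold"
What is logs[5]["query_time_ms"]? 985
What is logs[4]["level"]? "WARNING"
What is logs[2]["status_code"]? 401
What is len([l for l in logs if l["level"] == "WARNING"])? 3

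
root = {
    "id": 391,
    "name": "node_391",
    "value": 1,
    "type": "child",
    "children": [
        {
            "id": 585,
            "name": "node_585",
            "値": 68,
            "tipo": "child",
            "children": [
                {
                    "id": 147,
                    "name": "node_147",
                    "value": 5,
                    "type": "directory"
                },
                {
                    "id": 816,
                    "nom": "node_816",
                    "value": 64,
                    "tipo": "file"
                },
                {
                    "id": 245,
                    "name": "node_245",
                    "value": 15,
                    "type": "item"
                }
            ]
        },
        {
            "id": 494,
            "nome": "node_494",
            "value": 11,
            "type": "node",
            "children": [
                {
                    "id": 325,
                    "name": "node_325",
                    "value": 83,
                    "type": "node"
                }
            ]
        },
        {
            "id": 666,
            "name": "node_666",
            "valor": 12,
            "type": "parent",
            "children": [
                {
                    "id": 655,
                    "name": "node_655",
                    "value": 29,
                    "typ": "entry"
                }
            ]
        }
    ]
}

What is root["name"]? "node_391"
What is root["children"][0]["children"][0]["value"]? 5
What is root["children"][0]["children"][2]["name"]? "node_245"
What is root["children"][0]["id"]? 585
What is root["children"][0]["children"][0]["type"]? "directory"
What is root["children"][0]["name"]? "node_585"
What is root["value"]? 1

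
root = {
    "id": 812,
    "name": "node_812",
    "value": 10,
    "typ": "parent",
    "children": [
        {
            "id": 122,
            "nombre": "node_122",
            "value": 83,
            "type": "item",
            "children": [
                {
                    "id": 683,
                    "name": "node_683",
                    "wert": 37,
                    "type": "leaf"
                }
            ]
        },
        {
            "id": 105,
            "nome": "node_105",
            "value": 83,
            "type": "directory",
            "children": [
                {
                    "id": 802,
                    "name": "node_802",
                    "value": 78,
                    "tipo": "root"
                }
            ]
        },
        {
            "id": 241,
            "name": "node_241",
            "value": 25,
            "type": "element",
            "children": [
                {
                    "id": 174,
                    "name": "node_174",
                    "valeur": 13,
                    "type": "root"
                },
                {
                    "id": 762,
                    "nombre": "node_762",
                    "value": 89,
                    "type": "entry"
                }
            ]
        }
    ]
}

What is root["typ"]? "parent"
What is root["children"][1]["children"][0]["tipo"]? "root"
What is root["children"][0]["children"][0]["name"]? "node_683"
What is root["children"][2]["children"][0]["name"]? "node_174"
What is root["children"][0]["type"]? "item"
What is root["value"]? 10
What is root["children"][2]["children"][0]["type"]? "root"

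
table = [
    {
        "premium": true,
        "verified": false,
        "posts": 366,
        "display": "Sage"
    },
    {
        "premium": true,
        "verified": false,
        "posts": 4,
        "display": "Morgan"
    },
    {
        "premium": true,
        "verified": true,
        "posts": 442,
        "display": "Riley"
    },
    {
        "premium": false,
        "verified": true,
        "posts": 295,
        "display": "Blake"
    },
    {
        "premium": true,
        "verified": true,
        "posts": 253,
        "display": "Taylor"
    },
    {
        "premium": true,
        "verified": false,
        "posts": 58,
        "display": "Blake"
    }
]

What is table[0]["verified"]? False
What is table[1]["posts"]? 4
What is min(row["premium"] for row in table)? False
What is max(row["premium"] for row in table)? True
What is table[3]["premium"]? False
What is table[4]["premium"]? True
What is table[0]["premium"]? True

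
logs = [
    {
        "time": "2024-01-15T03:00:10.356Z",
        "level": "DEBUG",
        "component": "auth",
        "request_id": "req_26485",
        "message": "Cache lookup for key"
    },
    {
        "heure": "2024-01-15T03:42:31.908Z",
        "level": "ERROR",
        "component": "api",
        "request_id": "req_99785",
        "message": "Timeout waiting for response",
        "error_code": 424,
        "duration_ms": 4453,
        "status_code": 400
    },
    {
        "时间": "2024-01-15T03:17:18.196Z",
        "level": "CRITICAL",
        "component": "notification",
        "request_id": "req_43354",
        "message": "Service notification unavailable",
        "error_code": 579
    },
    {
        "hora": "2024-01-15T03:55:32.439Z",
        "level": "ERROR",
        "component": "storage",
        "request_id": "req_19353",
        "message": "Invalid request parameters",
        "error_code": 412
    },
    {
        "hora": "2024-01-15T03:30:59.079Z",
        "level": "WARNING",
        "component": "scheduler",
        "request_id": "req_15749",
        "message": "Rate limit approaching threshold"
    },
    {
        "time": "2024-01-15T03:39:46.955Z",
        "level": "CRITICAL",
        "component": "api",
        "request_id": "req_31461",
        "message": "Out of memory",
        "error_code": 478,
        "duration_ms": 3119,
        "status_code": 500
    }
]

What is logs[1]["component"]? "api"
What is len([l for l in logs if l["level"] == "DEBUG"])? 1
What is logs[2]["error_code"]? 579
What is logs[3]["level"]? "ERROR"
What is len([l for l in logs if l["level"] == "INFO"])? 0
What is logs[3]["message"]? "Invalid request parameters"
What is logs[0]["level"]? "DEBUG"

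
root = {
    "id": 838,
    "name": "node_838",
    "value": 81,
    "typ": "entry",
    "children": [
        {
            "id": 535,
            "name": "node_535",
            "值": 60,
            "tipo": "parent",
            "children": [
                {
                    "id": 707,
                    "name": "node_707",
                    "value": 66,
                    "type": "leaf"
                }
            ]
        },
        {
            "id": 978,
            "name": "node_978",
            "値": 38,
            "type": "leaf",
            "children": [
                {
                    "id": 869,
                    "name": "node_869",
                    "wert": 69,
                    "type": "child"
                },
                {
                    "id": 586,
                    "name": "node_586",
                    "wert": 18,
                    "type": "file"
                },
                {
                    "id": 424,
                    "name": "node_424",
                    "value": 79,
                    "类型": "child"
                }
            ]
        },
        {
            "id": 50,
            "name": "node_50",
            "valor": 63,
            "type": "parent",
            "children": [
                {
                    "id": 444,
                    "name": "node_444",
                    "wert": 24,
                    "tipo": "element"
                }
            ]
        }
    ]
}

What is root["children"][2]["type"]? "parent"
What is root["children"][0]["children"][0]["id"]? 707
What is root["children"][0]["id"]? 535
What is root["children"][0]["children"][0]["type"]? "leaf"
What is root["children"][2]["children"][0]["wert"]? 24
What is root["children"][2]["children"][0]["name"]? "node_444"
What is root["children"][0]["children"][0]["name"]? "node_707"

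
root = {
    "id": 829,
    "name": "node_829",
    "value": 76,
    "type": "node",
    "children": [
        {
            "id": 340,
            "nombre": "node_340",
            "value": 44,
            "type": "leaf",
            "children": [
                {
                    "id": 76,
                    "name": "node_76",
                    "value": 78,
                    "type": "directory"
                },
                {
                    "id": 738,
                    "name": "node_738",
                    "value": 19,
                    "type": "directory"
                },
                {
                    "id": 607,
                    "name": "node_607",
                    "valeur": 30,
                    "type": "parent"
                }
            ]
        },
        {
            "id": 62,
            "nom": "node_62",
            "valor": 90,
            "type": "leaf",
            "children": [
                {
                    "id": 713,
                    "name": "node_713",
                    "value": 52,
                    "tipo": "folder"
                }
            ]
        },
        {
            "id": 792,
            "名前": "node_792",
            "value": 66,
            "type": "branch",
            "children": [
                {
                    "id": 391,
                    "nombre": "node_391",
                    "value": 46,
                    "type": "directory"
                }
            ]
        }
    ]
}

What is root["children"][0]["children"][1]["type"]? "directory"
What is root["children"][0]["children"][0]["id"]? 76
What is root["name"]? "node_829"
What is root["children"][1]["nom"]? "node_62"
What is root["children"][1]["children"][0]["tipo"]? "folder"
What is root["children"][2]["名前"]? "node_792"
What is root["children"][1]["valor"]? 90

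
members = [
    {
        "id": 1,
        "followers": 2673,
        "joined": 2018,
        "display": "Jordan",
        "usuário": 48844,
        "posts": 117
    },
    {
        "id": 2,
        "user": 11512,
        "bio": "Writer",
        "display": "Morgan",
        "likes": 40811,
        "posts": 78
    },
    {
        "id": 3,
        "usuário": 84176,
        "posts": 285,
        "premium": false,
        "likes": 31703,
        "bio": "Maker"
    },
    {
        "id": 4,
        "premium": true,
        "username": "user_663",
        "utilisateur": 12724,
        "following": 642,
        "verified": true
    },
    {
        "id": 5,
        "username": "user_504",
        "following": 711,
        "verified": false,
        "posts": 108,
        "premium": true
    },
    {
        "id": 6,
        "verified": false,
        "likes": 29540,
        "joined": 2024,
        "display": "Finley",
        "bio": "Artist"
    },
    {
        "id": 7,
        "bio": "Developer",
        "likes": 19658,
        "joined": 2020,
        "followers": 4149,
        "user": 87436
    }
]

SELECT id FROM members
[1, 2, 3, 4, 5, 6, 7]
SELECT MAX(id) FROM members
7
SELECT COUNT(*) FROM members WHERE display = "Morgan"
1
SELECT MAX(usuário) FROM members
84176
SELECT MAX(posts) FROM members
285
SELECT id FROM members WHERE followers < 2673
[]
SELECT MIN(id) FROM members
1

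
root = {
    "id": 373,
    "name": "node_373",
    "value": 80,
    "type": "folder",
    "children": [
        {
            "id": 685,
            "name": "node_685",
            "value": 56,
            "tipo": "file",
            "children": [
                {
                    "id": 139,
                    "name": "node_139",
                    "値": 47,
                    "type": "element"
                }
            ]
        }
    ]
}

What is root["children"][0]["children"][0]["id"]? 139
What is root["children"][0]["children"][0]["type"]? "element"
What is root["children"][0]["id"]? 685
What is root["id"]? 373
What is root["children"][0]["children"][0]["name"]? "node_139"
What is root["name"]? "node_373"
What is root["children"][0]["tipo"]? "file"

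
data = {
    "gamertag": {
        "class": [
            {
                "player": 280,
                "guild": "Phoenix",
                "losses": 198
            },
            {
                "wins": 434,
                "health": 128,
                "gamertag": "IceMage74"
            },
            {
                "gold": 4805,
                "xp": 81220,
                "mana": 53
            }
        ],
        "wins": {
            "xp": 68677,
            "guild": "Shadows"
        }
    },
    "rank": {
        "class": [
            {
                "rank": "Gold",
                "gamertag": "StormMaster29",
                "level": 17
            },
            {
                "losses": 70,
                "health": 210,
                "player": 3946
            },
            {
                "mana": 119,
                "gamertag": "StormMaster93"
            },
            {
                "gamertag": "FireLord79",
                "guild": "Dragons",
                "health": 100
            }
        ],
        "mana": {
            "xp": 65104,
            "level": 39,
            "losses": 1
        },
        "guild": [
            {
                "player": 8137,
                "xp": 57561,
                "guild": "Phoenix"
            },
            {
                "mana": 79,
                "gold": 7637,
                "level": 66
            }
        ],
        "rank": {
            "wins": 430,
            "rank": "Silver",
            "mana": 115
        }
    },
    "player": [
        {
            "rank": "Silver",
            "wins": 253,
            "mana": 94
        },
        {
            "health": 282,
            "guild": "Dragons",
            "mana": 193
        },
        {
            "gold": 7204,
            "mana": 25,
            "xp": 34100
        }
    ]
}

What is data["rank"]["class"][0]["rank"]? "Gold"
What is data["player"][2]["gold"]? 7204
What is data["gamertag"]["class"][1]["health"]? 128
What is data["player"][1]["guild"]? "Dragons"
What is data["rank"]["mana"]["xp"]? 65104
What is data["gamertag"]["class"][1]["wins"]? 434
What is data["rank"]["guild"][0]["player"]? 8137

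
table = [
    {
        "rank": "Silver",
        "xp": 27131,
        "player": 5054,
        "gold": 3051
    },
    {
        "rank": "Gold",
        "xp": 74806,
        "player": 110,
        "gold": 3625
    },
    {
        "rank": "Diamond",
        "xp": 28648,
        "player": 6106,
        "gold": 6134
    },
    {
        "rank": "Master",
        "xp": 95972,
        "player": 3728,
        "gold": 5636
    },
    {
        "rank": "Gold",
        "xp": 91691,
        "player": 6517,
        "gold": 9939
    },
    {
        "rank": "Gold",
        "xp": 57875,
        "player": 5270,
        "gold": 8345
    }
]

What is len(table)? 6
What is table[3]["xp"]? 95972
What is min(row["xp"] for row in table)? 27131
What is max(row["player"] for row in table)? 6517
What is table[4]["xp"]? 91691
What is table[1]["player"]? 110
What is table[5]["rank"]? "Gold"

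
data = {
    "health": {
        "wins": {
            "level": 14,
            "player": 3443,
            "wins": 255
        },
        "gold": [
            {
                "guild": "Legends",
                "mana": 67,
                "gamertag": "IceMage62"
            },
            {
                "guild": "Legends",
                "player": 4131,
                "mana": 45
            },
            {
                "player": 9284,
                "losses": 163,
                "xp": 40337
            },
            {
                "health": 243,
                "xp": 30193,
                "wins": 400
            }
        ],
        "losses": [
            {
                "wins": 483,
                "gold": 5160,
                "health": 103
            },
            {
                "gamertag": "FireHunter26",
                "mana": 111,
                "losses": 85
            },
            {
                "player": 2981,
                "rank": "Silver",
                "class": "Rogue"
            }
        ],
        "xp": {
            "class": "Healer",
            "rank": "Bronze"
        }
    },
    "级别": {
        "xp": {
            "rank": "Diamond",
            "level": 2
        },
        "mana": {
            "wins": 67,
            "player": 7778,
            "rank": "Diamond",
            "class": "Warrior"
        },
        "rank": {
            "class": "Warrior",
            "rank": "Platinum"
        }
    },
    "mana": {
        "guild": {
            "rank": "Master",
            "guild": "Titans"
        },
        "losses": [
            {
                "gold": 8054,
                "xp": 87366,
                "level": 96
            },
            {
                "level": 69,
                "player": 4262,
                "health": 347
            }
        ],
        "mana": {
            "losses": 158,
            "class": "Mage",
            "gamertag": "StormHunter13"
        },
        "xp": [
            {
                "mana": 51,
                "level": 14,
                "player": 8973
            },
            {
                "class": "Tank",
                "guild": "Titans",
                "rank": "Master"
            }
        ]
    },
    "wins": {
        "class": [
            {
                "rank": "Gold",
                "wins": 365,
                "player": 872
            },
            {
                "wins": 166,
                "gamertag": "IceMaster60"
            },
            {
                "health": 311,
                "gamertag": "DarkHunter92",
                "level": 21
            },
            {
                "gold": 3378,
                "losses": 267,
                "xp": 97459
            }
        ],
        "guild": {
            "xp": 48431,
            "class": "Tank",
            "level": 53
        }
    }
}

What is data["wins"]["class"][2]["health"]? 311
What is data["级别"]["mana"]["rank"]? "Diamond"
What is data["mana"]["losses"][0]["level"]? 96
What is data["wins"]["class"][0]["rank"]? "Gold"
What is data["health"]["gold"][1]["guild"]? "Legends"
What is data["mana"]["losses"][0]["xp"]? 87366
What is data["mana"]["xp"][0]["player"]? 8973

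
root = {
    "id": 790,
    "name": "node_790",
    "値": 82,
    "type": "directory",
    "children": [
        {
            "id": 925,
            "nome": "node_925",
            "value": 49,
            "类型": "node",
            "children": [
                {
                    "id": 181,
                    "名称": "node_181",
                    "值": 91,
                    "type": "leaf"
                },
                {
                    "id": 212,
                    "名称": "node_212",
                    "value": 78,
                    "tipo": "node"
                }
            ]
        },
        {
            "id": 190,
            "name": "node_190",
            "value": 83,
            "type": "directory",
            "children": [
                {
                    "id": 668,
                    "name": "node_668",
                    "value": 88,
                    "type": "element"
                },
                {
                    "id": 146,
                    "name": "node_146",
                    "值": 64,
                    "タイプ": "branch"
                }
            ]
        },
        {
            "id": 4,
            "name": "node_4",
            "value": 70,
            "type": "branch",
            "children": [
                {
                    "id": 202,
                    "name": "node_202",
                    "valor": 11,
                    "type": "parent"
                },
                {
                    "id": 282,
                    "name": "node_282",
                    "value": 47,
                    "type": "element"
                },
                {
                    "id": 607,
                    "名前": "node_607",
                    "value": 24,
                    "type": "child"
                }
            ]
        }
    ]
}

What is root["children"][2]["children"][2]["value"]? 24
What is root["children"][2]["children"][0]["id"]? 202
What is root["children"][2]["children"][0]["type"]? "parent"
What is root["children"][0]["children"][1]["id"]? 212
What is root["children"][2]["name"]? "node_4"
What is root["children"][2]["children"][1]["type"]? "element"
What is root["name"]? "node_790"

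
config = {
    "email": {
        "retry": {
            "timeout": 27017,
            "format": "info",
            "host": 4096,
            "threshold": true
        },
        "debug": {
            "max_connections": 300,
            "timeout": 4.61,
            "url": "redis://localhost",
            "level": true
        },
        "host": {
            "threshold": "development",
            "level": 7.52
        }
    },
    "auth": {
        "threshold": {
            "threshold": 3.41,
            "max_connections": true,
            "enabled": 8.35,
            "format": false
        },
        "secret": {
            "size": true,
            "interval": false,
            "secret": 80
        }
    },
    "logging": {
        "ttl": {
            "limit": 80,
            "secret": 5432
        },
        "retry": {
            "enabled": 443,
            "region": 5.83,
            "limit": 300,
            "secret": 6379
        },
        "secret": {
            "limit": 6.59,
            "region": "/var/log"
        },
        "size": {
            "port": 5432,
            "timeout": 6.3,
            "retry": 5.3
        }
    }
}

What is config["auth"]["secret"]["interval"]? False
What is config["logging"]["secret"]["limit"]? 6.59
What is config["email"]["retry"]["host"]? 4096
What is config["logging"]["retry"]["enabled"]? 443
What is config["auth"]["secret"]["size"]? True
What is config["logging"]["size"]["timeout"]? 6.3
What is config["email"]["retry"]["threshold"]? True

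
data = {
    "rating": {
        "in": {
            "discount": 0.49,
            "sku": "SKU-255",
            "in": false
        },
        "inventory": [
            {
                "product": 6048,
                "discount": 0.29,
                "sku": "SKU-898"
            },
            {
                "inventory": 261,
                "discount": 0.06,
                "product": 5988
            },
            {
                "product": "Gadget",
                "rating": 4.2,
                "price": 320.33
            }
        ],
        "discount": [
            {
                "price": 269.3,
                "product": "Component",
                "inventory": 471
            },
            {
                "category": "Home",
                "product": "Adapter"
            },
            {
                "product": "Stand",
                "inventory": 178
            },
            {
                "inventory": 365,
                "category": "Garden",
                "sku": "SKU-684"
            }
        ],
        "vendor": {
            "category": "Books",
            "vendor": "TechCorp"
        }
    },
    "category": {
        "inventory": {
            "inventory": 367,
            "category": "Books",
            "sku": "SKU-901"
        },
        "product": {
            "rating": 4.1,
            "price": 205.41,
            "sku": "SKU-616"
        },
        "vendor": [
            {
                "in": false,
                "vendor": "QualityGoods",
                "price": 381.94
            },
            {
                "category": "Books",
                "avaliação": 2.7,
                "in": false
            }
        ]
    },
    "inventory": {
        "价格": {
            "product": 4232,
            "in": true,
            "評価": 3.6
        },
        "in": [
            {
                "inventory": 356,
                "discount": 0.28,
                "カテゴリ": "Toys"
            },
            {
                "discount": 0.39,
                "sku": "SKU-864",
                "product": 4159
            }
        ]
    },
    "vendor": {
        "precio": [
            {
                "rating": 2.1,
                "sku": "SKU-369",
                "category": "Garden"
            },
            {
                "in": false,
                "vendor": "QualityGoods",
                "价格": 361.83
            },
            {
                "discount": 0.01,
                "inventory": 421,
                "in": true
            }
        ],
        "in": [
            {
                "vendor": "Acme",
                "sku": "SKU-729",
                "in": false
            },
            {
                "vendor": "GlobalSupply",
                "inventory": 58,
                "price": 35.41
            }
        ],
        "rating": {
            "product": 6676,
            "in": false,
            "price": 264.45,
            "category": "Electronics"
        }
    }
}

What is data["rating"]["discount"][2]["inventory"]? 178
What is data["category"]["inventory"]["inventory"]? 367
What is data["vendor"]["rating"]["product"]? 6676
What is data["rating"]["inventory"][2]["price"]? 320.33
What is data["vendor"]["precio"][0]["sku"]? "SKU-369"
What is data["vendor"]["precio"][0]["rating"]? 2.1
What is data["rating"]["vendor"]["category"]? "Books"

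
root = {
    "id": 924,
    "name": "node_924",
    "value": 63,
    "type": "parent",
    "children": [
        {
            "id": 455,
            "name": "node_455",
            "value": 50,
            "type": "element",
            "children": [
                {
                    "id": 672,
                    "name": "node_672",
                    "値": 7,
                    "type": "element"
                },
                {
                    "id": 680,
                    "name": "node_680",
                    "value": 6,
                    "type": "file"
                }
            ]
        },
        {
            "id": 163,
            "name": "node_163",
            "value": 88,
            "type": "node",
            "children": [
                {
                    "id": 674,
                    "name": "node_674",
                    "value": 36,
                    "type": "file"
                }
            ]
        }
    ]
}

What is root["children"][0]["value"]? 50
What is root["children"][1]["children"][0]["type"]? "file"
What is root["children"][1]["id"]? 163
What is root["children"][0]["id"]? 455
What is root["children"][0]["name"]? "node_455"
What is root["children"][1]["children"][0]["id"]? 674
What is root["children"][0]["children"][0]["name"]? "node_672"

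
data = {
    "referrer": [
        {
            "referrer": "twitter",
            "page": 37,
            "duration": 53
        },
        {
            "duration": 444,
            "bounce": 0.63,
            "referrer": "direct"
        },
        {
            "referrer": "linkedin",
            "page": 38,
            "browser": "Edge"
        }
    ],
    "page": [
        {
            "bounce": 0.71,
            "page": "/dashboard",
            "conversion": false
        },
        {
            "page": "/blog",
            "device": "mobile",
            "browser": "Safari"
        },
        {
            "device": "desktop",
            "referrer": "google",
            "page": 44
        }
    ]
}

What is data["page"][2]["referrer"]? "google"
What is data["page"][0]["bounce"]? 0.71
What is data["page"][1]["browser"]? "Safari"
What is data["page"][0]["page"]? "/dashboard"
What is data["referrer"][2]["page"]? 38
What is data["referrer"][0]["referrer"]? "twitter"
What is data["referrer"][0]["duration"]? 53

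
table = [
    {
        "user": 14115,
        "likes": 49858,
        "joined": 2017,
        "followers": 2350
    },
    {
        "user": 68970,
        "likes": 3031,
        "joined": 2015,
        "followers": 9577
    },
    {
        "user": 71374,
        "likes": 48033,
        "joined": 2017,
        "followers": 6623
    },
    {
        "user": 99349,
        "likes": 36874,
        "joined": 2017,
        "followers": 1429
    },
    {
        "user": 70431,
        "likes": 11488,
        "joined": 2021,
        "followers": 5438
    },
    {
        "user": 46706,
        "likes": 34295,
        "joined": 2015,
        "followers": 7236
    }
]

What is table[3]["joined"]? 2017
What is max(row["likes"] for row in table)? 49858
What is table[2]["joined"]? 2017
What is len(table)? 6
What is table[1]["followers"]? 9577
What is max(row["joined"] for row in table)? 2021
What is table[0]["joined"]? 2017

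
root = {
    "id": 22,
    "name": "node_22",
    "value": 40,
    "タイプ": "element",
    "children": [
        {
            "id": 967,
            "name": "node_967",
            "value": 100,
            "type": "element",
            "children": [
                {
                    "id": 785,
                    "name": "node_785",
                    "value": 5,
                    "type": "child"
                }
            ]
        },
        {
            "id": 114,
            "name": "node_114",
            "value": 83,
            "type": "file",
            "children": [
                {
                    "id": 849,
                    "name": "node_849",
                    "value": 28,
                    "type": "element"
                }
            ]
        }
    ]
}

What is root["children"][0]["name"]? "node_967"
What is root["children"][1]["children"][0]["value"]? 28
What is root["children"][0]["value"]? 100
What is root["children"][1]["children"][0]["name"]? "node_849"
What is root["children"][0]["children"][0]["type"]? "child"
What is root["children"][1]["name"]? "node_114"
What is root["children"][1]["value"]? 83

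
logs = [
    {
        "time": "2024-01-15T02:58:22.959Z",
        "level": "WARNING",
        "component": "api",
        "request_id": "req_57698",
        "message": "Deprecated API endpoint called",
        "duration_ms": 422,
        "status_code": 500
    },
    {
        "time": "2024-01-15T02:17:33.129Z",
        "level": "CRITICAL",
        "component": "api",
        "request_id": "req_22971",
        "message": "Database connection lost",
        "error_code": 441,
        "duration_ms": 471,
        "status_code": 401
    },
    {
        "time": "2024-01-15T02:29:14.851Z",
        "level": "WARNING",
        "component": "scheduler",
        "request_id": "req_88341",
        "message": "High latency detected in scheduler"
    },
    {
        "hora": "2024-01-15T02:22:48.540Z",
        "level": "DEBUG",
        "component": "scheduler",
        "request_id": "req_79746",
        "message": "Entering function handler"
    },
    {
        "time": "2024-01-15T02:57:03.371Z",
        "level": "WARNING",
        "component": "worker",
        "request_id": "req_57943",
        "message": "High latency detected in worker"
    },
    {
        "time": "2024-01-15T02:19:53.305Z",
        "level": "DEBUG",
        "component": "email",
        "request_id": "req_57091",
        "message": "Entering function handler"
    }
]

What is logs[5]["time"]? "2024-01-15T02:19:53.305Z"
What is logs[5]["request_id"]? "req_57091"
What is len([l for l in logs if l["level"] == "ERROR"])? 0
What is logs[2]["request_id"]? "req_88341"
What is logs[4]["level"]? "WARNING"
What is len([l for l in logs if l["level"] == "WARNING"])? 3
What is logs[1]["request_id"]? "req_22971"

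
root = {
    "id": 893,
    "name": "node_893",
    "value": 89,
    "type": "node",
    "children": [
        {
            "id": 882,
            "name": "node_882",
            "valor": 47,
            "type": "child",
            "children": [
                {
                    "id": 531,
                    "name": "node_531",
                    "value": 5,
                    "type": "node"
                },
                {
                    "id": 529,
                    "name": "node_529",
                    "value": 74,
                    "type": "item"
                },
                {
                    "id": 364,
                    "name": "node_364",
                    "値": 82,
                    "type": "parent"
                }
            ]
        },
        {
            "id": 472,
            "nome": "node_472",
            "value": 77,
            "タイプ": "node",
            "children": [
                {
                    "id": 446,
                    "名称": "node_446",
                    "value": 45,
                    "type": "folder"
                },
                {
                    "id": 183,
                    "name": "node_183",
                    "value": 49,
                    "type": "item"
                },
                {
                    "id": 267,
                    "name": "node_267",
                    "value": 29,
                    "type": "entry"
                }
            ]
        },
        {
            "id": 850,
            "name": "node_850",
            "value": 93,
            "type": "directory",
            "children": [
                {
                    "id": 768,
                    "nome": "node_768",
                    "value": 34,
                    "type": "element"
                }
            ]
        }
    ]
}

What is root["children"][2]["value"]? 93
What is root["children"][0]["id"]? 882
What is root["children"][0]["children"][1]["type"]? "item"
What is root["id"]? 893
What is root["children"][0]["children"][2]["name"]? "node_364"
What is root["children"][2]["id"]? 850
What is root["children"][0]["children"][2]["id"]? 364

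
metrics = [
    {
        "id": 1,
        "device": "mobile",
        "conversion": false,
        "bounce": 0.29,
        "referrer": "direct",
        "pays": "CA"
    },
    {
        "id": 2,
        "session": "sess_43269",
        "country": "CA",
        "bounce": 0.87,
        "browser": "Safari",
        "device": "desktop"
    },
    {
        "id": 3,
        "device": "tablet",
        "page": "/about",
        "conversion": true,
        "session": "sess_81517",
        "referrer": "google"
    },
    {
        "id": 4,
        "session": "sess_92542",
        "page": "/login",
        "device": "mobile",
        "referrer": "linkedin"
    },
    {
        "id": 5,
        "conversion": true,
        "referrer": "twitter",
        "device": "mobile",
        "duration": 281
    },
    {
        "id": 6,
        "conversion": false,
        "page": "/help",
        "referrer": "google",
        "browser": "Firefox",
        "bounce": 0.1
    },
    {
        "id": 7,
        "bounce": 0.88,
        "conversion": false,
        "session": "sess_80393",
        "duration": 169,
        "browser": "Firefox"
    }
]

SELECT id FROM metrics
[1, 2, 3, 4, 5, 6, 7]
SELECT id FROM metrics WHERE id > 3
[4, 5, 6, 7]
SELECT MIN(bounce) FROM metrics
0.1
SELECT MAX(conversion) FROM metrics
True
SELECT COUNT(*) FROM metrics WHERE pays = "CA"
1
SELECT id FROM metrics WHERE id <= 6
[1, 2, 3, 4, 5, 6]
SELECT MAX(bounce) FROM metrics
0.88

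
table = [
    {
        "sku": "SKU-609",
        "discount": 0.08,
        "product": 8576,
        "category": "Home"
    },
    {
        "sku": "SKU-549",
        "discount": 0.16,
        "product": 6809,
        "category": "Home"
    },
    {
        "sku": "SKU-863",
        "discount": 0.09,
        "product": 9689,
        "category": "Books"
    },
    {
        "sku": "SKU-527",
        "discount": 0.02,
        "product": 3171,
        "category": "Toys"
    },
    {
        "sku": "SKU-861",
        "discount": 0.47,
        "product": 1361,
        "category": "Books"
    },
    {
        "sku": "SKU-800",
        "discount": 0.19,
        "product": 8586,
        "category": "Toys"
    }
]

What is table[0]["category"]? "Home"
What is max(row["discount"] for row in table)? 0.47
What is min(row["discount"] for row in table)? 0.02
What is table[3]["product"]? 3171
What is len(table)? 6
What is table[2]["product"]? 9689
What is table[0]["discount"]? 0.08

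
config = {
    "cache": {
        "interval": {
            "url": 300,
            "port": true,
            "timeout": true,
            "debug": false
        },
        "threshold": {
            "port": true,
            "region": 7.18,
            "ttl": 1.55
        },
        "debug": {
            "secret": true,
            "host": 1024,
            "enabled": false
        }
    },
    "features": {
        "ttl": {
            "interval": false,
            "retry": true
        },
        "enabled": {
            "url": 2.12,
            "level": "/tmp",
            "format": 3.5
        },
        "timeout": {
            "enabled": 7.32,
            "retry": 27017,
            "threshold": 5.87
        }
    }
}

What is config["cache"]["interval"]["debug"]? False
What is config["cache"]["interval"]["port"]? True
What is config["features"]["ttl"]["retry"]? True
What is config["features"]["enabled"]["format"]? 3.5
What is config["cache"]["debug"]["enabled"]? False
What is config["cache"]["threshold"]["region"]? 7.18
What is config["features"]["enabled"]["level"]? "/tmp"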